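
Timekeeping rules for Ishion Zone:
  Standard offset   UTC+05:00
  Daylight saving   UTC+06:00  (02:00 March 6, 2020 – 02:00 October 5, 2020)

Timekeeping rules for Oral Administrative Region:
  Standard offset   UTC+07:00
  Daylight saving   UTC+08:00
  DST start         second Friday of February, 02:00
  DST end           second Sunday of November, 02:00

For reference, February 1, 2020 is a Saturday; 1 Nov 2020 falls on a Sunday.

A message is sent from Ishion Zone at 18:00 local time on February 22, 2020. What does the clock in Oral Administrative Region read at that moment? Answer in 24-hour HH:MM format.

21:00

February 22, 2020 does not fall between 6 March and 5 October, so daylight saving is not in effect and Ishion Zone is at UTC+05:00.
18:00 Ishion Zone − 5h = 13:00 UTC.
1 February 2020 is a Saturday, so the first Friday is February 7 and the second is February 14.
1 November 2020 is a Sunday, so the first Sunday is November 1 and the second is November 8.
At the standard offset (UTC+07:00), 13:00 UTC + 7h = 20:00 Oral Administrative Region standard time.
The standard-time date in Oral Administrative Region, February 22, 2020, falls between 14 February and 8 November, so daylight saving is in effect and Oral Administrative Region is at UTC+08:00.
13:00 UTC + 8h = 21:00 Oral Administrative Region.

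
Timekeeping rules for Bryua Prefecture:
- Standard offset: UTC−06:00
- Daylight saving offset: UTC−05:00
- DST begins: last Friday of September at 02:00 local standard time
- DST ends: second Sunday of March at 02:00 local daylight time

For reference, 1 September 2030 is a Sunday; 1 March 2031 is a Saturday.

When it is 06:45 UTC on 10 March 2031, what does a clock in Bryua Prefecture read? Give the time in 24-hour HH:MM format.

00:45

1 September 2030 is a Sunday, so Fridays fall on 6, 13, 20, 27; the last is September 27.
1 March 2031 is a Saturday, so the first Sunday is March 2 and the second is March 9.
At the standard offset (UTC−06:00), 06:45 UTC − 6h = 00:45 Bryua Prefecture standard time.
Daylight saving runs 27 September 2030 – 9 March 2031; the standard-time date in Bryua Prefecture, 10 March 2031, is outside that window, so Bryua Prefecture is on standard time at UTC−06:00.
06:45 UTC − 6h = 00:45 local.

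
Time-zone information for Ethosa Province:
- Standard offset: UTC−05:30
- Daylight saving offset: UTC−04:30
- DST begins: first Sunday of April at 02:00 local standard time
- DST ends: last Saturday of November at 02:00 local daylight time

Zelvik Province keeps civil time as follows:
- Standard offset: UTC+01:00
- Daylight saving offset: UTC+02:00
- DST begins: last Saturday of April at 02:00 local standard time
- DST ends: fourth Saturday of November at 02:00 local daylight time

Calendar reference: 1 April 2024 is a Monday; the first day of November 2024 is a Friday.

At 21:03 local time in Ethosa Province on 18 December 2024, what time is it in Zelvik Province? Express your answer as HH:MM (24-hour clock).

03:33

1 April 2024 is a Monday, so the first Sunday is April 7.
1 November 2024 is a Friday, so Saturdays fall on 2, 9, 16, 23, 30; the last is November 30.
18 December 2024 is outside the daylight-saving period (7 April – 30 November), so Ethosa Province is on standard time, UTC−05:30.
21:03 Ethosa Province + 5h30m = 02:33 UTC (rolling into the next day, 19 December 2024).
1 April 2024 is a Monday, so Saturdays fall on 6, 13, 20, 27; the last is April 27.
1 November 2024 is a Friday, so the first Saturday is November 2 and the fourth is November 23.
At the standard offset (UTC+01:00), 02:33 UTC + 1h = 03:33 Zelvik Province standard time.
Daylight saving runs 27 April – 23 November; the standard-time date in Zelvik Province, 19 December 2024, is outside that window, so Zelvik Province is on standard time at UTC+01:00.
02:33 UTC + 1h = 03:33 Zelvik Province.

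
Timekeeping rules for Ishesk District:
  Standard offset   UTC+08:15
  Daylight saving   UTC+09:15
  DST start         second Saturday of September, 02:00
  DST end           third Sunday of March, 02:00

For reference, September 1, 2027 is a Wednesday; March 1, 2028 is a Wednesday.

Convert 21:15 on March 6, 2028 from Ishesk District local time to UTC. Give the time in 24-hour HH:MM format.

12:00

1 September 2027 is a Wednesday, so the first Saturday is September 4 and the second is September 11.
1 March 2028 is a Wednesday, so the first Sunday is March 5 and the third is March 19.
March 6, 2028 falls between 11 September 2027 and 19 March 2028, so daylight saving is in effect and Ishesk District is at UTC+09:15.
21:15 local − 9h15m = 12:00 UTC.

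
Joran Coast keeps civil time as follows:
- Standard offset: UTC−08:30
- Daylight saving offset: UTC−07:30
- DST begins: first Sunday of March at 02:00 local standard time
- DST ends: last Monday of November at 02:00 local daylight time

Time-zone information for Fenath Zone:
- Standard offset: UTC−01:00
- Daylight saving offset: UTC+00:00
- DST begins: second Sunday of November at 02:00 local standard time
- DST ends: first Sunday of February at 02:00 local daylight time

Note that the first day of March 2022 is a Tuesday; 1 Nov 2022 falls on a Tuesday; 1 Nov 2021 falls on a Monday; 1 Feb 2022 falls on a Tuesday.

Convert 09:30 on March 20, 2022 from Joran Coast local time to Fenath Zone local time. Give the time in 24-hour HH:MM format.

16:00

1 March 2022 is a Tuesday, so the first Sunday is March 6.
1 November 2022 is a Tuesday, so Mondays fall on 7, 14, 21, 28; the last is November 28.
March 20, 2022 lies within the daylight-saving period (6 March – 28 November), so Joran Coast is on daylight time, UTC−07:30.
09:30 Joran Coast + 7h30m = 17:00 UTC.
1 November 2021 is a Monday, so the first Sunday is November 7 and the second is November 14.
1 February 2022 is a Tuesday, so the first Sunday is February 6.
At the standard offset (UTC−01:00), 17:00 UTC − 1h = 16:00 Fenath Zone standard time.
The standard-time date in Fenath Zone, March 20, 2022, is outside the daylight-saving period (14 November 2021 – 6 February 2022), so Fenath Zone is on standard time, UTC−01:00.
17:00 UTC − 1h = 16:00 Fenath Zone.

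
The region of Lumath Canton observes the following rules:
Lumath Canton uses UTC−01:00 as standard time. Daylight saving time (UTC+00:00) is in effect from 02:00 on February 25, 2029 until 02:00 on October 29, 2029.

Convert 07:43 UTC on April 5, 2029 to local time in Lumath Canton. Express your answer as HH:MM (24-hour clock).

At the standard offset (UTC−01:00), 07:43 UTC − 1h = 06:43 Lumath Canton standard time.
Daylight saving runs 25 February – 29 October; the standard-time date in Lumath Canton, April 5, 2029, is inside that window, so Lumath Canton is at UTC+00:00.
07:43 UTC + 0h = 07:43 local.

07:43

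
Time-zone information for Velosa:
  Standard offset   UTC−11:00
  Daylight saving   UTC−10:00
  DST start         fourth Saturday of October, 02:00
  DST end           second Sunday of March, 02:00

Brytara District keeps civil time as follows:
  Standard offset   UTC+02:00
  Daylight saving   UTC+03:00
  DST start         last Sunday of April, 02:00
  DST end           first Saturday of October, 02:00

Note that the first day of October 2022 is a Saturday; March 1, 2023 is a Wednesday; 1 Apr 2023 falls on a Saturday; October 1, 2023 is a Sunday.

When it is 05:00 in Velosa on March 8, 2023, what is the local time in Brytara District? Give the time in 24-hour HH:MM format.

1 October 2022 is a Saturday, so the first Saturday is October 1 and the fourth is October 22.
1 March 2023 is a Wednesday, so the first Sunday is March 5 and the second is March 12.
Daylight saving runs 22 October 2022 – 12 March 2023; March 8, 2023 is inside that window, so Velosa is at UTC−10:00.
05:00 Velosa + 10h = 15:00 UTC.
1 April 2023 is a Saturday, so Sundays fall on 2, 9, 16, 23, 30; the last is April 30.
1 October 2023 is a Sunday, so the first Saturday is October 7.
At the standard offset (UTC+02:00), 15:00 UTC + 2h = 17:00 Brytara District standard time.
The standard-time date in Brytara District, March 8, 2023, is outside the daylight-saving period (30 April – 7 October), so Brytara District is on standard time, UTC+02:00.
15:00 UTC + 2h = 17:00 Brytara District.

17:00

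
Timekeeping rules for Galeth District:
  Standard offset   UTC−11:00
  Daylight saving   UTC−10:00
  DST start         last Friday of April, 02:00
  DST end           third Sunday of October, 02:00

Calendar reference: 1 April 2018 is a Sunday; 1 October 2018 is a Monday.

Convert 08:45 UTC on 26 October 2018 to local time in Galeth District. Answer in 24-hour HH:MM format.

1 April 2018 is a Sunday, so Fridays fall on 6, 13, 20, 27; the last is April 27.
1 October 2018 is a Monday, so the first Sunday is October 7 and the third is October 21.
At the standard offset (UTC−11:00), 08:45 UTC − 11h = 21:45 Galeth District standard time (rolling into the previous day, 25 October 2018).
Daylight saving runs 27 April – 21 October; the standard-time date in Galeth District, 25 October 2018, is outside that window, so Galeth District is on standard time at UTC−11:00.
08:45 UTC − 11h = 21:45 local (rolling into the previous day, 25 October 2018).

21:45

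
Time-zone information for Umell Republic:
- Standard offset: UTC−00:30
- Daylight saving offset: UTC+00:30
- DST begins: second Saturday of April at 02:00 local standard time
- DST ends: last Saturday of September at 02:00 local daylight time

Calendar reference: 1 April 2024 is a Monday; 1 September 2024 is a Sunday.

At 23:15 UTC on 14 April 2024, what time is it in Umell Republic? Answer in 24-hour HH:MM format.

23:45

1 April 2024 is a Monday, so the first Saturday is April 6 and the second is April 13.
1 September 2024 is a Sunday, so Saturdays fall on 7, 14, 21, 28; the last is September 28.
At the standard offset (UTC−00:30), 23:15 UTC − 0h30m = 22:45 Umell Republic standard time.
Daylight saving runs 13 April – 28 September; the standard-time date in Umell Republic, 14 April 2024, is inside that window, so Umell Republic is at UTC+00:30.
23:15 UTC + 0h30m = 23:45 local.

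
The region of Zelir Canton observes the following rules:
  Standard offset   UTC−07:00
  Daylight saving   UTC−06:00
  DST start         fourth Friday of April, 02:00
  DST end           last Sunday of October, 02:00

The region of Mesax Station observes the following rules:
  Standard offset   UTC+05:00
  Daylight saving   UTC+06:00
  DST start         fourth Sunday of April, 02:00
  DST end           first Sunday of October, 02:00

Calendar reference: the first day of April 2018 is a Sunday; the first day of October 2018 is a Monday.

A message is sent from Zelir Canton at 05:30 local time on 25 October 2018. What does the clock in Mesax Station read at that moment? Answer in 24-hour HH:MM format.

16:30

1 April 2018 is a Sunday, so the first Friday is April 6 and the fourth is April 27.
1 October 2018 is a Monday, so Sundays fall on 7, 14, 21, 28; the last is October 28.
25 October 2018 lies within the daylight-saving period (27 April – 28 October), so Zelir Canton is on daylight time, UTC−06:00.
05:30 Zelir Canton + 6h = 11:30 UTC.
1 April 2018 is a Sunday, so the first Sunday is April 1 and the fourth is April 22.
1 October 2018 is a Monday, so the first Sunday is October 7.
At the standard offset (UTC+05:00), 11:30 UTC + 5h = 16:30 Mesax Station standard time.
The standard-time date in Mesax Station, 25 October 2018, is outside the daylight-saving period (22 April – 7 October), so Mesax Station is on standard time, UTC+05:00.
11:30 UTC + 5h = 16:30 Mesax Station.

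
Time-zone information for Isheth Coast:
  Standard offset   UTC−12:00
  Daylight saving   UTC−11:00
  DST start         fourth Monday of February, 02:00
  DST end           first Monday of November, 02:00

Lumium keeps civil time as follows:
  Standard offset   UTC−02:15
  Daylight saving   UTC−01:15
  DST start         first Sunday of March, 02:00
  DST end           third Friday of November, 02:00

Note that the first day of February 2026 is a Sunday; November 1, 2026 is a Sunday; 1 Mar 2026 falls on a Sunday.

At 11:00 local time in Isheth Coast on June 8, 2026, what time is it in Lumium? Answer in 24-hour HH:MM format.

20:45

1 February 2026 is a Sunday, so the first Monday is February 2 and the fourth is February 23.
1 November 2026 is a Sunday, so the first Monday is November 2.
June 8, 2026 falls between 23 February and 2 November, so daylight saving is in effect and Isheth Coast is at UTC−11:00.
11:00 Isheth Coast + 11h = 22:00 UTC.
1 March 2026 is a Sunday, so the first Sunday is March 1.
1 November 2026 is a Sunday, so the first Friday is November 6 and the third is November 20.
At the standard offset (UTC−02:15), 22:00 UTC − 2h15m = 19:45 Lumium standard time.
The standard-time date in Lumium, June 8, 2026, lies within the daylight-saving period (1 March – 20 November), so Lumium is on daylight time, UTC−01:15.
22:00 UTC − 1h15m = 20:45 Lumium.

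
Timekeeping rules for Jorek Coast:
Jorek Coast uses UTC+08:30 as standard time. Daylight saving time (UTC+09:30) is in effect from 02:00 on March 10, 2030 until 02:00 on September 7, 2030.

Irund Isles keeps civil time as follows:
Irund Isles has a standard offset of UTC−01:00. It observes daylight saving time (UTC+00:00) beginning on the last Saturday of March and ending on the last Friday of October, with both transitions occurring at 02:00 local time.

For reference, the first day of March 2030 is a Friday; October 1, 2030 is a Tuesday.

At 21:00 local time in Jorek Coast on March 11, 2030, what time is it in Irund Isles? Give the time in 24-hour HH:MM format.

March 11, 2030 falls between 10 March and 7 September, so daylight saving is in effect and Jorek Coast is at UTC+09:30.
21:00 Jorek Coast − 9h30m = 11:30 UTC.
1 March 2030 is a Friday, so Saturdays fall on 2, 9, 16, 23, 30; the last is March 30.
1 October 2030 is a Tuesday, so Fridays fall on 4, 11, 18, 25; the last is October 25.
At the standard offset (UTC−01:00), 11:30 UTC − 1h = 10:30 Irund Isles standard time.
The standard-time date in Irund Isles, March 11, 2030, does not fall between 30 March and 25 October, so daylight saving is not in effect and Irund Isles is at UTC−01:00.
11:30 UTC − 1h = 10:30 Irund Isles.

10:30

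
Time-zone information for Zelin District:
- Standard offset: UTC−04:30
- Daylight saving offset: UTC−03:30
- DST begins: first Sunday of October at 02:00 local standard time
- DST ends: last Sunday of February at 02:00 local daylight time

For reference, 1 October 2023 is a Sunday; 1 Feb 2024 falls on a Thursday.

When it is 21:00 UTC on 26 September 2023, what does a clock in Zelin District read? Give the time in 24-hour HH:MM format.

1 October 2023 is a Sunday, so the first Sunday is October 1.
1 February 2024 is a Thursday, so Sundays fall on 4, 11, 18, 25; the last is February 25.
At the standard offset (UTC−04:30), 21:00 UTC − 4h30m = 16:30 Zelin District standard time.
The standard-time date in Zelin District, 26 September 2023, does not fall between 1 October 2023 and 25 February 2024, so daylight saving is not in effect and Zelin District is at UTC−04:30.
21:00 UTC − 4h30m = 16:30 local.

16:30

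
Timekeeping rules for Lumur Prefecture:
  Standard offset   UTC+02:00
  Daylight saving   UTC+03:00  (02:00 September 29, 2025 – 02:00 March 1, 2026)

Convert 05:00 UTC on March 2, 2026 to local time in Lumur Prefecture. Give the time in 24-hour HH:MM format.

07:00

At the standard offset (UTC+02:00), 05:00 UTC + 2h = 07:00 Lumur Prefecture standard time.
The standard-time date in Lumur Prefecture, March 2, 2026, is outside the daylight-saving period (29 September 2025 – 1 March 2026), so Lumur Prefecture is on standard time, UTC+02:00.
05:00 UTC + 2h = 07:00 local.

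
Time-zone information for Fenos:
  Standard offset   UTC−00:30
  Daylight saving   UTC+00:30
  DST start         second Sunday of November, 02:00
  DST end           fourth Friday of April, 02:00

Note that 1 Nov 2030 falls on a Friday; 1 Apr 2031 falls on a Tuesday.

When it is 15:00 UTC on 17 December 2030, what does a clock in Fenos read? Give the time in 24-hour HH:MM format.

1 November 2030 is a Friday, so the first Sunday is November 3 and the second is November 10.
1 April 2031 is a Tuesday, so the first Friday is April 4 and the fourth is April 25.
At the standard offset (UTC−00:30), 15:00 UTC − 0h30m = 14:30 Fenos standard time.
Daylight saving runs 10 November 2030 – 25 April 2031; the standard-time date in Fenos, 17 December 2030, is inside that window, so Fenos is at UTC+00:30.
15:00 UTC + 0h30m = 15:30 local.

15:30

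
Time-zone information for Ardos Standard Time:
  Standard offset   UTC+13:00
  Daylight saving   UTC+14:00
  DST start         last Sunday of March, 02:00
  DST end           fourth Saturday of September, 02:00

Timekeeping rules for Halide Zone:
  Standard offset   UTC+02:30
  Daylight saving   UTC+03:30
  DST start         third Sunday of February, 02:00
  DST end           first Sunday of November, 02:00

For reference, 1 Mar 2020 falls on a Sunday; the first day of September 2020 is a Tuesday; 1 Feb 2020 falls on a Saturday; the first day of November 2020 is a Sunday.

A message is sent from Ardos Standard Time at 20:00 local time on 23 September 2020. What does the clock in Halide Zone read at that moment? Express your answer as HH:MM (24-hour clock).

1 March 2020 is a Sunday, so Sundays fall on 1, 8, 15, 22, 29; the last is March 29.
1 September 2020 is a Tuesday, so the first Saturday is September 5 and the fourth is September 26.
23 September 2020 lies within the daylight-saving period (29 March – 26 September), so Ardos Standard Time is on daylight time, UTC+14:00.
20:00 Ardos Standard Time − 14h = 06:00 UTC.
1 February 2020 is a Saturday, so the first Sunday is February 2 and the third is February 16.
1 November 2020 is a Sunday, so the first Sunday is November 1.
At the standard offset (UTC+02:30), 06:00 UTC + 2h30m = 08:30 Halide Zone standard time.
The standard-time date in Halide Zone, 23 September 2020, falls between 16 February and 1 November, so daylight saving is in effect and Halide Zone is at UTC+03:30.
06:00 UTC + 3h30m = 09:30 Halide Zone.

09:30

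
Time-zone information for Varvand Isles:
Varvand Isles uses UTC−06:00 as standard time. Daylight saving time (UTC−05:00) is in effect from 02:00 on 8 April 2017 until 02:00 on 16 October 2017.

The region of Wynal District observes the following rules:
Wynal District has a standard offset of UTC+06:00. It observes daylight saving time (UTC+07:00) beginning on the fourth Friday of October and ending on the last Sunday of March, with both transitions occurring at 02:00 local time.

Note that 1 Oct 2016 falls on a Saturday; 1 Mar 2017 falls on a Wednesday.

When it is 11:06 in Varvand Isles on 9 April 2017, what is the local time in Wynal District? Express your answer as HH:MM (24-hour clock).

9 April 2017 lies within the daylight-saving period (8 April – 16 October), so Varvand Isles is on daylight time, UTC−05:00.
11:06 Varvand Isles + 5h = 16:06 UTC.
1 October 2016 is a Saturday, so the first Friday is October 7 and the fourth is October 28.
1 March 2017 is a Wednesday, so Sundays fall on 5, 12, 19, 26; the last is March 26.
At the standard offset (UTC+06:00), 16:06 UTC + 6h = 22:06 Wynal District standard time.
The standard-time date in Wynal District, 9 April 2017, is outside the daylight-saving period (28 October 2016 – 26 March 2017), so Wynal District is on standard time, UTC+06:00.
16:06 UTC + 6h = 22:06 Wynal District.

22:06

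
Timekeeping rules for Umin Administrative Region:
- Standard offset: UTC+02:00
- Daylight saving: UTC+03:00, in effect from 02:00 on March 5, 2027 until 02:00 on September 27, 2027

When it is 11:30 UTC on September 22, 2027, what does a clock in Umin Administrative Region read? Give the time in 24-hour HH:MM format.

At the standard offset (UTC+02:00), 11:30 UTC + 2h = 13:30 Umin Administrative Region standard time.
Daylight saving runs 5 March – 27 September; the standard-time date in Umin Administrative Region, September 22, 2027, is inside that window, so Umin Administrative Region is at UTC+03:00.
11:30 UTC + 3h = 14:30 local.

14:30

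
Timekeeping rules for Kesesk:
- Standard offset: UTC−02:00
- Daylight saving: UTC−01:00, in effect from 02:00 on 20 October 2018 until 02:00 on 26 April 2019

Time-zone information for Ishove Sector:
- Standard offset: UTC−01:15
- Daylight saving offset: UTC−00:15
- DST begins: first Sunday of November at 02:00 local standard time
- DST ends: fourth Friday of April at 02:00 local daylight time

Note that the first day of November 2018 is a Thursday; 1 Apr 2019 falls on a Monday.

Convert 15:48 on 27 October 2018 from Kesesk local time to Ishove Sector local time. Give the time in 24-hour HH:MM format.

15:33

27 October 2018 falls between 20 October 2018 and 26 April 2019, so daylight saving is in effect and Kesesk is at UTC−01:00.
15:48 Kesesk + 1h = 16:48 UTC.
1 November 2018 is a Thursday, so the first Sunday is November 4.
1 April 2019 is a Monday, so the first Friday is April 5 and the fourth is April 26.
At the standard offset (UTC−01:15), 16:48 UTC − 1h15m = 15:33 Ishove Sector standard time.
The standard-time date in Ishove Sector, 27 October 2018, does not fall between 4 November 2018 and 26 April 2019, so daylight saving is not in effect and Ishove Sector is at UTC−01:15.
16:48 UTC − 1h15m = 15:33 Ishove Sector.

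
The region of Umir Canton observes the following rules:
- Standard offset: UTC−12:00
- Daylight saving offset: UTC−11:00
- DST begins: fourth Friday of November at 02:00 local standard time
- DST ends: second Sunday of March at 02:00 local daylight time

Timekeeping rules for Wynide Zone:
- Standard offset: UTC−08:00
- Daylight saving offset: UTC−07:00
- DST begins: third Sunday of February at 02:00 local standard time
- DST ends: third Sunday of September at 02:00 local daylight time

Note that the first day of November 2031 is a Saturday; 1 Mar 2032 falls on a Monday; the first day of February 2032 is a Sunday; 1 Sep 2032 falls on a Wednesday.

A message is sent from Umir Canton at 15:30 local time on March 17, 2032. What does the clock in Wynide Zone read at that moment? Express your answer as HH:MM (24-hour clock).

1 November 2031 is a Saturday, so the first Friday is November 7 and the fourth is November 28.
1 March 2032 is a Monday, so the first Sunday is March 7 and the second is March 14.
Daylight saving runs 28 November 2031 – 14 March 2032; March 17, 2032 is outside that window, so Umir Canton is on standard time at UTC−12:00.
15:30 Umir Canton + 12h = 03:30 UTC (rolling into the next day, 18 March 2032).
1 February 2032 is a Sunday, so the first Sunday is February 1 and the third is February 15.
1 September 2032 is a Wednesday, so the first Sunday is September 5 and the third is September 19.
At the standard offset (UTC−08:00), 03:30 UTC − 8h = 19:30 Wynide Zone standard time (rolling into the previous day, 17 March 2032).
The standard-time date in Wynide Zone, March 17, 2032, falls between 15 February and 19 September, so daylight saving is in effect and Wynide Zone is at UTC−07:00.
03:30 UTC − 7h = 20:30 Wynide Zone (rolling into the previous day, 17 March 2032).

20:30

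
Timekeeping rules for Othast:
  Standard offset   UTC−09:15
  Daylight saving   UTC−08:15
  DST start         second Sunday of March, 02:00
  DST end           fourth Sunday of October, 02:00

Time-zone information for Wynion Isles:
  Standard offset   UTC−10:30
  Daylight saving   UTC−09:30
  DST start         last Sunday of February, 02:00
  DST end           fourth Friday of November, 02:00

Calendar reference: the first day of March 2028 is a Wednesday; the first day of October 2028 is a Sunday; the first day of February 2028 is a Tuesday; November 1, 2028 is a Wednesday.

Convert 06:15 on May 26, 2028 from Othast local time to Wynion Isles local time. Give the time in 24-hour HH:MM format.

1 March 2028 is a Wednesday, so the first Sunday is March 5 and the second is March 12.
1 October 2028 is a Sunday, so the first Sunday is October 1 and the fourth is October 22.
May 26, 2028 falls between 12 March and 22 October, so daylight saving is in effect and Othast is at UTC−08:15.
06:15 Othast + 8h15m = 14:30 UTC.
1 February 2028 is a Tuesday, so Sundays fall on 6, 13, 20, 27; the last is February 27.
1 November 2028 is a Wednesday, so the first Friday is November 3 and the fourth is November 24.
At the standard offset (UTC−10:30), 14:30 UTC − 10h30m = 04:00 Wynion Isles standard time.
Daylight saving runs 27 February – 24 November; the standard-time date in Wynion Isles, May 26, 2028, is inside that window, so Wynion Isles is at UTC−09:30.
14:30 UTC − 9h30m = 05:00 Wynion Isles.

05:00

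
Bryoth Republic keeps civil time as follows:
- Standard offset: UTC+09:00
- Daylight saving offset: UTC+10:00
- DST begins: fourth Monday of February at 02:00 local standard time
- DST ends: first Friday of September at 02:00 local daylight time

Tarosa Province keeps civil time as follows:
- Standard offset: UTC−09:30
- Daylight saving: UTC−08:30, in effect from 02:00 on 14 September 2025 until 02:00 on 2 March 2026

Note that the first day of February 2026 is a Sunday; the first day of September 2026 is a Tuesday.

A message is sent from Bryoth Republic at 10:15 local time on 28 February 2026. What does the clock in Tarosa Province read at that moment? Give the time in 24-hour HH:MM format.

1 February 2026 is a Sunday, so the first Monday is February 2 and the fourth is February 23.
1 September 2026 is a Tuesday, so the first Friday is September 4.
28 February 2026 falls between 23 February and 4 September, so daylight saving is in effect and Bryoth Republic is at UTC+10:00.
10:15 Bryoth Republic − 10h = 00:15 UTC.
At the standard offset (UTC−09:30), 00:15 UTC − 9h30m = 14:45 Tarosa Province standard time (rolling into the previous day, 27 February 2026).
The standard-time date in Tarosa Province, 27 February 2026, lies within the daylight-saving period (14 September 2025 – 2 March 2026), so Tarosa Province is on daylight time, UTC−08:30.
00:15 UTC − 8h30m = 15:45 Tarosa Province (rolling into the previous day, 27 February 2026).

15:45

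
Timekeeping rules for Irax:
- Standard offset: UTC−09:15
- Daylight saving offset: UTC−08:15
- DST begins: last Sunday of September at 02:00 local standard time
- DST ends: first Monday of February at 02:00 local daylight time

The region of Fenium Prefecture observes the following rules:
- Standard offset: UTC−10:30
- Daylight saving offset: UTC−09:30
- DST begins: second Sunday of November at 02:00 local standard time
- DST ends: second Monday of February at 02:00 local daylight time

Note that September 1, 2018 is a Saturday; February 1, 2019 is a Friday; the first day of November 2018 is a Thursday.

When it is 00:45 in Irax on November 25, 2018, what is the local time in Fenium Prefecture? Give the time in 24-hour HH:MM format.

23:30

1 September 2018 is a Saturday, so Sundays fall on 2, 9, 16, 23, 30; the last is September 30.
1 February 2019 is a Friday, so the first Monday is February 4.
November 25, 2018 falls between 30 September 2018 and 4 February 2019, so daylight saving is in effect and Irax is at UTC−08:15.
00:45 Irax + 8h15m = 09:00 UTC.
1 November 2018 is a Thursday, so the first Sunday is November 4 and the second is November 11.
1 February 2019 is a Friday, so the first Monday is February 4 and the second is February 11.
At the standard offset (UTC−10:30), 09:00 UTC − 10h30m = 22:30 Fenium Prefecture standard time (rolling into the previous day, 24 November 2018).
The standard-time date in Fenium Prefecture, November 24, 2018, falls between 11 November 2018 and 11 February 2019, so daylight saving is in effect and Fenium Prefecture is at UTC−09:30.
09:00 UTC − 9h30m = 23:30 Fenium Prefecture (rolling into the previous day, 24 November 2018).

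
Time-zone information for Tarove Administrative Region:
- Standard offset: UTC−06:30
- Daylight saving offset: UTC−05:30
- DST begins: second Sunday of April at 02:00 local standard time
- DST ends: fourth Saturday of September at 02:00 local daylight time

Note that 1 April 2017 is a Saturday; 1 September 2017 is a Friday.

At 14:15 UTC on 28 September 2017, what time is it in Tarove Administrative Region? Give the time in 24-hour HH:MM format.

07:45

1 April 2017 is a Saturday, so the first Sunday is April 2 and the second is April 9.
1 September 2017 is a Friday, so the first Saturday is September 2 and the fourth is September 23.
At the standard offset (UTC−06:30), 14:15 UTC − 6h30m = 07:45 Tarove Administrative Region standard time.
Daylight saving runs 9 April – 23 September; the standard-time date in Tarove Administrative Region, 28 September 2017, is outside that window, so Tarove Administrative Region is on standard time at UTC−06:30.
14:15 UTC − 6h30m = 07:45 local.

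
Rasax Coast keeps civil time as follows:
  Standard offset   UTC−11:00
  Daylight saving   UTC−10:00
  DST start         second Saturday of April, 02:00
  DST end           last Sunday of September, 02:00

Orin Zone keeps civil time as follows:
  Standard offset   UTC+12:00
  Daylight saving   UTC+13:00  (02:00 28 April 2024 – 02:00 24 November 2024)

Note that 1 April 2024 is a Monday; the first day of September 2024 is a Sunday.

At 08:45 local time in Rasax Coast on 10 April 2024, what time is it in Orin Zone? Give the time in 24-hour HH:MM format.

07:45

1 April 2024 is a Monday, so the first Saturday is April 6 and the second is April 13.
1 September 2024 is a Sunday, so Sundays fall on 1, 8, 15, 22, 29; the last is September 29.
Daylight saving runs 13 April – 29 September; 10 April 2024 is outside that window, so Rasax Coast is on standard time at UTC−11:00.
08:45 Rasax Coast + 11h = 19:45 UTC.
At the standard offset (UTC+12:00), 19:45 UTC + 12h = 07:45 Orin Zone standard time (rolling into the next day, 11 April 2024).
Daylight saving runs 28 April – 24 November; the standard-time date in Orin Zone, 11 April 2024, is outside that window, so Orin Zone is on standard time at UTC+12:00.
19:45 UTC + 12h = 07:45 Orin Zone (rolling into the next day, 11 April 2024).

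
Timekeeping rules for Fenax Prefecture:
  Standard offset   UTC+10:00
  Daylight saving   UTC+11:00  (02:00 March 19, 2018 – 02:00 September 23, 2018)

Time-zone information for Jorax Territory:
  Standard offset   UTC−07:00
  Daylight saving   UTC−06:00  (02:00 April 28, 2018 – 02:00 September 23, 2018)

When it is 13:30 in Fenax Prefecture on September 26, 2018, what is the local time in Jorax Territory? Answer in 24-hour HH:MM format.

September 26, 2018 does not fall between 19 March and 23 September, so daylight saving is not in effect and Fenax Prefecture is at UTC+10:00.
13:30 Fenax Prefecture − 10h = 03:30 UTC.
At the standard offset (UTC−07:00), 03:30 UTC − 7h = 20:30 Jorax Territory standard time (rolling into the previous day, 25 September 2018).
The standard-time date in Jorax Territory, September 25, 2018, does not fall between 28 April and 23 September, so daylight saving is not in effect and Jorax Territory is at UTC−07:00.
03:30 UTC − 7h = 20:30 Jorax Territory (rolling into the previous day, 25 September 2018).

20:30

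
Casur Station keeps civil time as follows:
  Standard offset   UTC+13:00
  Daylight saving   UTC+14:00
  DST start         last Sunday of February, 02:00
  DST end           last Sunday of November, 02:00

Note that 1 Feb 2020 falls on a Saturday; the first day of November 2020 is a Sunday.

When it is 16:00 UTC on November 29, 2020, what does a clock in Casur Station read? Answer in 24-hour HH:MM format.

05:00

1 February 2020 is a Saturday, so Sundays fall on 2, 9, 16, 23; the last is February 23.
1 November 2020 is a Sunday, so Sundays fall on 1, 8, 15, 22, 29; the last is November 29.
At the standard offset (UTC+13:00), 16:00 UTC + 13h = 05:00 Casur Station standard time (rolling into the next day, 30 November 2020).
The standard-time date in Casur Station, November 30, 2020, does not fall between 23 February and 29 November, so daylight saving is not in effect and Casur Station is at UTC+13:00.
16:00 UTC + 13h = 05:00 local (rolling into the next day, 30 November 2020).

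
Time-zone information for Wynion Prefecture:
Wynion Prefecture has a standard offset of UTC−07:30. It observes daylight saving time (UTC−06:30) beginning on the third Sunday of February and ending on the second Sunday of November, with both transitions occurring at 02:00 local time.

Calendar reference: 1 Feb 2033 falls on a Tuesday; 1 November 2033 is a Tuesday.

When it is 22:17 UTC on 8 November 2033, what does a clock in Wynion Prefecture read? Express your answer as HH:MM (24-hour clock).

1 February 2033 is a Tuesday, so the first Sunday is February 6 and the third is February 20.
1 November 2033 is a Tuesday, so the first Sunday is November 6 and the second is November 13.
At the standard offset (UTC−07:30), 22:17 UTC − 7h30m = 14:47 Wynion Prefecture standard time.
Daylight saving runs 20 February – 13 November; the standard-time date in Wynion Prefecture, 8 November 2033, is inside that window, so Wynion Prefecture is at UTC−06:30.
22:17 UTC − 6h30m = 15:47 local.

15:47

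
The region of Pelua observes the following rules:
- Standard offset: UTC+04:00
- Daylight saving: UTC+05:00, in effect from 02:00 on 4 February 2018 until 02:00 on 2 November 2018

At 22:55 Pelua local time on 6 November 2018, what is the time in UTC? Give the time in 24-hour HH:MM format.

Daylight saving runs 4 February – 2 November; 6 November 2018 is outside that window, so Pelua is on standard time at UTC+04:00.
22:55 local − 4h = 18:55 UTC.

18:55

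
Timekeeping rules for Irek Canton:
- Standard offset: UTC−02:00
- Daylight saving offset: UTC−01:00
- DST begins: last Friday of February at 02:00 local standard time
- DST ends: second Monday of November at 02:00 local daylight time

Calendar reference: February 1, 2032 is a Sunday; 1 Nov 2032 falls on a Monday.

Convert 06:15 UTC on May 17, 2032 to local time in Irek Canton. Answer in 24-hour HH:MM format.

1 February 2032 is a Sunday, so Fridays fall on 6, 13, 20, 27; the last is February 27.
1 November 2032 is a Monday, so the first Monday is November 1 and the second is November 8.
At the standard offset (UTC−02:00), 06:15 UTC − 2h = 04:15 Irek Canton standard time.
The standard-time date in Irek Canton, May 17, 2032, falls between 27 February and 8 November, so daylight saving is in effect and Irek Canton is at UTC−01:00.
06:15 UTC − 1h = 05:15 local.

05:15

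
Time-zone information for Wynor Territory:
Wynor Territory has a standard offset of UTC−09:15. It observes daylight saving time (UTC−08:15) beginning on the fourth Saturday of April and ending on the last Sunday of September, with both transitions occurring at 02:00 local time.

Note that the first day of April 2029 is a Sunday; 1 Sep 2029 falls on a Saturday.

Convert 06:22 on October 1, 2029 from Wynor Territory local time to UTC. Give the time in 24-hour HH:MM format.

1 April 2029 is a Sunday, so the first Saturday is April 7 and the fourth is April 28.
1 September 2029 is a Saturday, so Sundays fall on 2, 9, 16, 23, 30; the last is September 30.
October 1, 2029 does not fall between 28 April and 30 September, so daylight saving is not in effect and Wynor Territory is at UTC−09:15.
06:22 local + 9h15m = 15:37 UTC.

15:37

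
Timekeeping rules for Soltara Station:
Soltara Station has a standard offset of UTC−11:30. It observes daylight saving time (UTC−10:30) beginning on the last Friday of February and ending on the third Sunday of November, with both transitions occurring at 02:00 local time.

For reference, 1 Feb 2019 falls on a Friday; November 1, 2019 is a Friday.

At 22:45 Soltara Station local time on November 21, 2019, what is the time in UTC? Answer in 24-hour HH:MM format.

10:15

1 February 2019 is a Friday, so Fridays fall on 1, 8, 15, 22; the last is February 22.
1 November 2019 is a Friday, so the first Sunday is November 3 and the third is November 17.
November 21, 2019 is outside the daylight-saving period (22 February – 17 November), so Soltara Station is on standard time, UTC−11:30.
22:45 local + 11h30m = 10:15 UTC (rolling into the next day, 22 November 2019).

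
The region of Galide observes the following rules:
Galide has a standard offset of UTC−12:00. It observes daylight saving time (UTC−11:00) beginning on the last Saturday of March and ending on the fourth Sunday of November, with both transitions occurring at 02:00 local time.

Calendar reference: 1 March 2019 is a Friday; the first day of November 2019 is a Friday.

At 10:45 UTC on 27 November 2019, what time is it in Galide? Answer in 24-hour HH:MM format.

22:45

1 March 2019 is a Friday, so Saturdays fall on 2, 9, 16, 23, 30; the last is March 30.
1 November 2019 is a Friday, so the first Sunday is November 3 and the fourth is November 24.
At the standard offset (UTC−12:00), 10:45 UTC − 12h = 22:45 Galide standard time (rolling into the previous day, 26 November 2019).
The standard-time date in Galide, 26 November 2019, does not fall between 30 March and 24 November, so daylight saving is not in effect and Galide is at UTC−12:00.
10:45 UTC − 12h = 22:45 local (rolling into the previous day, 26 November 2019).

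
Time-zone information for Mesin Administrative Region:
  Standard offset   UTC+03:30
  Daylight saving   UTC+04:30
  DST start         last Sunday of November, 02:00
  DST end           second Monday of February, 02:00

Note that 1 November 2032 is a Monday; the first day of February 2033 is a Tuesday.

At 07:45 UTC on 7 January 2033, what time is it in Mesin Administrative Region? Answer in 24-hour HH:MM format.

1 November 2032 is a Monday, so Sundays fall on 7, 14, 21, 28; the last is November 28.
1 February 2033 is a Tuesday, so the first Monday is February 7 and the second is February 14.
At the standard offset (UTC+03:30), 07:45 UTC + 3h30m = 11:15 Mesin Administrative Region standard time.
The standard-time date in Mesin Administrative Region, 7 January 2033, lies within the daylight-saving period (28 November 2032 – 14 February 2033), so Mesin Administrative Region is on daylight time, UTC+04:30.
07:45 UTC + 4h30m = 12:15 local.

12:15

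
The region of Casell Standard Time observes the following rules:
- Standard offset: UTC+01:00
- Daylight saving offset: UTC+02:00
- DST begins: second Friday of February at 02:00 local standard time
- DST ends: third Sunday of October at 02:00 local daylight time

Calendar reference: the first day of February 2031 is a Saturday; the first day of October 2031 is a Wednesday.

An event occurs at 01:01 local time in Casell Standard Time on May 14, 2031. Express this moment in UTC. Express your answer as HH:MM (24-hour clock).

23:01

1 February 2031 is a Saturday, so the first Friday is February 7 and the second is February 14.
1 October 2031 is a Wednesday, so the first Sunday is October 5 and the third is October 19.
May 14, 2031 falls between 14 February and 19 October, so daylight saving is in effect and Casell Standard Time is at UTC+02:00.
01:01 local − 2h = 23:01 UTC (rolling into the previous day, 13 May 2031).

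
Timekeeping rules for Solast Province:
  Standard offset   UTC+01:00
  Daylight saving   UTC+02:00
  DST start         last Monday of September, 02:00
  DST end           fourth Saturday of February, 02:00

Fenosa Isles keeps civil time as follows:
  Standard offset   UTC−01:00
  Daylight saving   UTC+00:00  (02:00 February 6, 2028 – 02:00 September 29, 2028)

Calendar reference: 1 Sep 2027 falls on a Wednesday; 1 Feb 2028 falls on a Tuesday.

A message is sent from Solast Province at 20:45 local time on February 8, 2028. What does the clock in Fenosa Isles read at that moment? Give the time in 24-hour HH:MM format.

1 September 2027 is a Wednesday, so Mondays fall on 6, 13, 20, 27; the last is September 27.
1 February 2028 is a Tuesday, so the first Saturday is February 5 and the fourth is February 26.
Daylight saving runs 27 September 2027 – 26 February 2028; February 8, 2028 is inside that window, so Solast Province is at UTC+02:00.
20:45 Solast Province − 2h = 18:45 UTC.
At the standard offset (UTC−01:00), 18:45 UTC − 1h = 17:45 Fenosa Isles standard time.
The standard-time date in Fenosa Isles, February 8, 2028, falls between 6 February and 29 September, so daylight saving is in effect and Fenosa Isles is at UTC+00:00.
18:45 UTC + 0h = 18:45 Fenosa Isles.

18:45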